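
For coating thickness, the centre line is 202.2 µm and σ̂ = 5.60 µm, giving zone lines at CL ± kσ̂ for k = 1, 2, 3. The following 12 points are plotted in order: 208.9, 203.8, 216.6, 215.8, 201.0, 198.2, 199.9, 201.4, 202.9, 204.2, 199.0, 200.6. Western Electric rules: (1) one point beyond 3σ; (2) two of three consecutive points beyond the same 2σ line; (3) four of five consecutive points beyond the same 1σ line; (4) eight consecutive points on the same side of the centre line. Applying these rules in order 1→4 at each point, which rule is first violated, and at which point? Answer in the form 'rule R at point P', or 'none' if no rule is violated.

rule 2 at point 4

Zone of each point (C = within 1σ̂, B = 1σ̂–2σ̂, A = 2σ̂–3σ̂, * = beyond 3σ̂; sign = side of CL): 1:+B, 2:+C, 3:+A, 4:+A, 5:-C, 6:-C, 7:-C, 8:-C, 9:+C, 10:+C, 11:-C, 12:-C
Rule 2 (two of three consecutive points beyond the same 2σ limit) is satisfied at point 4.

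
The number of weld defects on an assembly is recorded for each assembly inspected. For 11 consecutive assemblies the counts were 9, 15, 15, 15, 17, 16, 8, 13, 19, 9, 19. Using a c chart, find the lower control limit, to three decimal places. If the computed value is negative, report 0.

c̄ = (9 + 15 + 15 + 15 + 17 + 16 + 8 + 13 + 19 + 9 + 19) / 11 = 155 / 11 = 14.0909
LCL = c̄ − 3√c̄ = 14.0909 − 3 × 3.7538 = 2.8296

2.830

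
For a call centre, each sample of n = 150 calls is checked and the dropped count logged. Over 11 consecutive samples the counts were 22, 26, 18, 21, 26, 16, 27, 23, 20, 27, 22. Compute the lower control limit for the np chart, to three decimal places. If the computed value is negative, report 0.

9.415

p̄ = Σdᵢ / (k·n) = 248 / (11 × 150) = 0.15030
LCL = np̄ − 3·√(np̄(1−p̄)) = 22.5455 − 3 × 4.3768 = 9.4149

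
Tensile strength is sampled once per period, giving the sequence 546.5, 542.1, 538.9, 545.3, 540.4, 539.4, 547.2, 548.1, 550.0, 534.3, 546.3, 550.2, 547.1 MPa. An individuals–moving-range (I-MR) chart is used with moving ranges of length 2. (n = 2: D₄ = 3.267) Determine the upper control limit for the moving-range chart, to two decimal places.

17.75

Moving ranges: 4.4, 3.2, 6.4, 4.9, 1.0, 7.8, 0.9, 1.9, 15.7, 12.0, 3.9, 3.1; M̄R̄ = 65.2000 / 12 = 5.4333
UCL_MR = D₄·M̄R̄ = 3.267 × 5.4333 = 17.7507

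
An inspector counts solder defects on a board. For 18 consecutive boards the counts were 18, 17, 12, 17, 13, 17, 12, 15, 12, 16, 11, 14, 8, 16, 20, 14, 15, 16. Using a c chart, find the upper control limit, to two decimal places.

c̄ = (18 + 17 + 12 + 17 + 13 + 17 + 12 + 15 + 12 + 16 + 11 + 14 + 8 + 16 + 20 + 14 + 15 + 16) / 18 = 263 / 18 = 14.6111
UCL = c̄ + 3√c̄ = 14.6111 + 3 × √14.6111 = 14.6111 + 3 × 3.8224 = 26.0785

26.08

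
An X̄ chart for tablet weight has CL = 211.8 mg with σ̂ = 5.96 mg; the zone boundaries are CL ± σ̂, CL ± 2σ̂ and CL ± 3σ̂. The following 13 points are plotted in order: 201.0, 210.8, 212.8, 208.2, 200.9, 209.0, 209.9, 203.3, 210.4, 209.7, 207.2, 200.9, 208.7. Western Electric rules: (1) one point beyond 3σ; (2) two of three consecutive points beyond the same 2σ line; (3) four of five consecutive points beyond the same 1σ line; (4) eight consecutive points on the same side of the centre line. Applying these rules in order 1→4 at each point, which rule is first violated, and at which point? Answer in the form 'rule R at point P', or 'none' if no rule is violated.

rule 4 at point 11

Zone of each point (C = within 1σ̂, B = 1σ̂–2σ̂, A = 2σ̂–3σ̂, * = beyond 3σ̂; sign = side of CL): 1:-B, 2:-C, 3:+C, 4:-C, 5:-B, 6:-C, 7:-C, 8:-B, 9:-C, 10:-C, 11:-C, 12:-B, 13:-C
Rule 4 (eight consecutive points on the same side of the centre line) is satisfied at point 11.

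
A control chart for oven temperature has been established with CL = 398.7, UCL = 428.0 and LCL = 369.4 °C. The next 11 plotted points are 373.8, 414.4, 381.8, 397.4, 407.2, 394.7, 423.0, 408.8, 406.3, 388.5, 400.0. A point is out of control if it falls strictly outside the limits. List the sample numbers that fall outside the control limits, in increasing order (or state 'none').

All 11 points lie within [369.4, 428.0].

none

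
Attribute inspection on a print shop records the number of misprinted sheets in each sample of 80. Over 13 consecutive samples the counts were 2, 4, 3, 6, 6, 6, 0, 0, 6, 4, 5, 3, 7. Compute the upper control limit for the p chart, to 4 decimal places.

0.1231

p̄ = Σdᵢ / (k·n) = 52 / (13 × 80) = 0.05000
UCL = p̄ + 3·√(p̄(1−p̄)/n) = 0.05000 + 3 × √(0.05000×0.95000/80) = 0.05000 + 3 × 0.02437 = 0.12310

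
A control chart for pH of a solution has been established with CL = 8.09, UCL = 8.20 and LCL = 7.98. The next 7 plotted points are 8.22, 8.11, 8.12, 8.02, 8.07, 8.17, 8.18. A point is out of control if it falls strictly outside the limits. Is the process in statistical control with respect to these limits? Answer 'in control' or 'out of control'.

Compare each point to [7.98, 8.20]: sample 1 = 8.22 > UCL.

out of control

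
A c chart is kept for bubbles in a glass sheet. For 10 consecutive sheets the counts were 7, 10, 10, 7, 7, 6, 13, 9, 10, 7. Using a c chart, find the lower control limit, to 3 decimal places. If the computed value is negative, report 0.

c̄ = (7 + 10 + 10 + 7 + 7 + 6 + 13 + 9 + 10 + 7) / 10 = 86 / 10 = 8.6000
LCL = c̄ − 3√c̄ = 8.6000 − 3 × 2.9326 = -0.1977 → 0 (cannot be negative)

0.000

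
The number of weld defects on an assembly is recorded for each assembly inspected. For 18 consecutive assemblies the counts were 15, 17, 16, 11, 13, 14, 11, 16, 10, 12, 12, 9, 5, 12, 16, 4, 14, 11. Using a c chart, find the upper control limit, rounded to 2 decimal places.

c̄ = (15 + 17 + 16 + 11 + 13 + 14 + 11 + 16 + 10 + 12 + 12 + 9 + 5 + 12 + 16 + 4 + 14 + 11) / 18 = 218 / 18 = 12.1111
UCL = c̄ + 3√c̄ = 12.1111 + 3 × √12.1111 = 12.1111 + 3 × 3.4801 = 22.5514

22.55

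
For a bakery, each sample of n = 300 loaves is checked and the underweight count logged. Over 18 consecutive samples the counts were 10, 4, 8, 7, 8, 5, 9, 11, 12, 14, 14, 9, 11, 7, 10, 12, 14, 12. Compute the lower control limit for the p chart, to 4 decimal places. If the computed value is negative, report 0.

0.0019

p̄ = Σdᵢ / (k·n) = 177 / (18 × 300) = 0.03278
LCL = p̄ − 3·√(p̄(1−p̄)/n) = 0.03278 − 3 × 0.01028 = 0.00194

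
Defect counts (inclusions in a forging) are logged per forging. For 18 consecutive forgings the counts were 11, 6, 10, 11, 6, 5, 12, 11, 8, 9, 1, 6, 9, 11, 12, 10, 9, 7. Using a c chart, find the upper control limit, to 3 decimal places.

17.331

c̄ = (11 + 6 + 10 + 11 + 6 + 5 + 12 + 11 + 8 + 9 + 1 + 6 + 9 + 11 + 12 + 10 + 9 + 7) / 18 = 154 / 18 = 8.5556
UCL = c̄ + 3√c̄ = 8.5556 + 3 × √8.5556 = 8.5556 + 3 × 2.9250 = 17.3305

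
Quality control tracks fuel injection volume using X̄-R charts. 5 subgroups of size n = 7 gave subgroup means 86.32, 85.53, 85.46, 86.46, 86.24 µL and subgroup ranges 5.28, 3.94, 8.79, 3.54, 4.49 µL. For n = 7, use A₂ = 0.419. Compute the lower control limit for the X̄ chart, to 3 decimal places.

X̄̄ = (86.32 + 85.53 + 85.46 + 86.46 + 86.24) / 5 = 430.0100 / 5 = 86.0020
R̄ = (5.28 + 3.94 + 8.79 + 3.54 + 4.49) / 5 = 26.0400 / 5 = 5.2080
LCL = X̄̄ − A₂·R̄ = 86.0020 − 0.419 × 5.2080 = 83.8198

83.820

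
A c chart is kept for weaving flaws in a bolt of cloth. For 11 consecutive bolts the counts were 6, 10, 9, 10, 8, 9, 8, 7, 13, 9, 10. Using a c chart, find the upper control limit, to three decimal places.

c̄ = (6 + 10 + 9 + 10 + 8 + 9 + 8 + 7 + 13 + 9 + 10) / 11 = 99 / 11 = 9.0000
UCL = c̄ + 3√c̄ = 9.0000 + 3 × √9.0000 = 9.0000 + 3 × 3.0000 = 18.0000

18.000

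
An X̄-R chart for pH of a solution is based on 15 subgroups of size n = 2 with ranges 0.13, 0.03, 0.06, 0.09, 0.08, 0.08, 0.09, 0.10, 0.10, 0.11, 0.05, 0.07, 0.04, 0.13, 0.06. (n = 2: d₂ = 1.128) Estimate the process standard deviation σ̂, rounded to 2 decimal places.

0.07

R̄ = (0.13 + 0.03 + 0.06 + 0.09 + 0.08 + 0.08 + 0.09 + 0.10 + 0.10 + 0.11 + 0.05 + 0.07 + 0.04 + 0.13 + 0.06) / 15 = 0.0813
σ̂ = R̄ / d₂ = 0.0813 / 1.128 = 0.0721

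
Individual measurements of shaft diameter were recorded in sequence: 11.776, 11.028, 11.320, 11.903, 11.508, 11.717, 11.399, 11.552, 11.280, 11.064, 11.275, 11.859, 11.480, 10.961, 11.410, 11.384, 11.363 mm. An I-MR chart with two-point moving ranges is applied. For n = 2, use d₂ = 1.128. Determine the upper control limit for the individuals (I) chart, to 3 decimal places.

12.322

X̄ = (11.776 + 11.028 + 11.320 + 11.903 + 11.508 + 11.717 + 11.399 + 11.552 + 11.280 + 11.064 + 11.275 + 11.859 + 11.480 + 10.961 + 11.410 + 11.384 + 11.363) / 17 = 11.4282
Moving ranges: 0.748, 0.292, 0.583, 0.395, 0.209, 0.318, 0.153, 0.272, 0.216, 0.211, 0.584, 0.379, 0.519, 0.449, 0.026, 0.021; M̄R̄ = 5.3750 / 16 = 0.3359
UCL = X̄ + 3·M̄R̄/d₂ = 11.4282 + 3 × 0.3359 / 1.128 = 12.3216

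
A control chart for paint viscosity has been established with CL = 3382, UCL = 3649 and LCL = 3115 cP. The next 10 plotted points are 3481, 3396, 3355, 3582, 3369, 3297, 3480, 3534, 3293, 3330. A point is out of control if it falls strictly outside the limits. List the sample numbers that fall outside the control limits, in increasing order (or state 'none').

All 10 points lie within [3115, 3649].

none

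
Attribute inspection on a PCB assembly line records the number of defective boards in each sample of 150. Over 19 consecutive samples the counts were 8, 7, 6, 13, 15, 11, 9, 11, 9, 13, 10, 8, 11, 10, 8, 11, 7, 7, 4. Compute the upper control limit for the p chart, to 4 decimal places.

0.1217

p̄ = Σdᵢ / (k·n) = 178 / (19 × 150) = 0.06246
UCL = p̄ + 3·√(p̄(1−p̄)/n) = 0.06246 + 3 × √(0.06246×0.93754/150) = 0.06246 + 3 × 0.01976 = 0.12173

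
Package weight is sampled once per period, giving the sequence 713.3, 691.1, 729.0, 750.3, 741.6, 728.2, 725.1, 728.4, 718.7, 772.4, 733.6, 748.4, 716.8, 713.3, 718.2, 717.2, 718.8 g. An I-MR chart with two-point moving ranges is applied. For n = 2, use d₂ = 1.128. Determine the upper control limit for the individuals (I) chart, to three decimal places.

772.115

X̄ = (713.3 + 691.1 + 729.0 + 750.3 + 741.6 + 728.2 + 725.1 + 728.4 + 718.7 + 772.4 + 733.6 + 748.4 + 716.8 + 713.3 + 718.2 + 717.2 + 718.8) / 17 = 727.3176
Moving ranges: 22.2, 37.9, 21.3, 8.7, 13.4, 3.1, 3.3, 9.7, 53.7, 38.8, 14.8, 31.6, 3.5, 4.9, 1.0, 1.6; M̄R̄ = 269.5000 / 16 = 16.8438
UCL = X̄ + 3·M̄R̄/d₂ = 727.3176 + 3 × 16.8438 / 1.128 = 772.1149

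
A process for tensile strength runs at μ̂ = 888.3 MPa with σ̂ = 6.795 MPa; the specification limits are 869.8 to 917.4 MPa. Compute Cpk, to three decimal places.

Cpu = (USL − μ̂) / (3σ̂) = (917.4 − 888.3) / (3 × 6.795) = 1.4275; Cpl = (μ̂ − LSL) / (3σ̂) = (888.3 − 869.8) / (3 × 6.795) = 0.9075; Cpk = min(Cpu, Cpl) = 0.9075

0.908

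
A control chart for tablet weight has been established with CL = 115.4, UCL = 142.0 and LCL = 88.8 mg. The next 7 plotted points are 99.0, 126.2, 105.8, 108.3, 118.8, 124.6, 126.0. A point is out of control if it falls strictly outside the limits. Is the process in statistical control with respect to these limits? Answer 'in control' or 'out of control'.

All 7 points lie within [88.8, 142.0].

in control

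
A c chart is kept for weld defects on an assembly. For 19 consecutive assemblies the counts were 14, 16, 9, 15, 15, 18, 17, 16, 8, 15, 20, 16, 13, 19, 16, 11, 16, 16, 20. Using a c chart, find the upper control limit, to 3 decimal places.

26.984

c̄ = (14 + 16 + 9 + 15 + 15 + 18 + 17 + 16 + 8 + 15 + 20 + 16 + 13 + 19 + 16 + 11 + 16 + 16 + 20) / 19 = 290 / 19 = 15.2632
UCL = c̄ + 3√c̄ = 15.2632 + 3 × √15.2632 = 15.2632 + 3 × 3.9068 = 26.9836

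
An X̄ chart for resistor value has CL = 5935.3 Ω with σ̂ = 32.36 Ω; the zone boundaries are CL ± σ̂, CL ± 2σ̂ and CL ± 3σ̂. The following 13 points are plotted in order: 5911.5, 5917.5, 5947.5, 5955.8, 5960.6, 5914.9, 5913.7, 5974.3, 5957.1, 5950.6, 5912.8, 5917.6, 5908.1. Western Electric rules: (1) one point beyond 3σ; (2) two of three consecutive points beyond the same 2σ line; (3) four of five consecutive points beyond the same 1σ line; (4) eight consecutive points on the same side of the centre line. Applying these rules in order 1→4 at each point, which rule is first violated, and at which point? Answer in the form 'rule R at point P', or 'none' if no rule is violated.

Zone of each point (C = within 1σ̂, B = 1σ̂–2σ̂, A = 2σ̂–3σ̂, * = beyond 3σ̂; sign = side of CL): 1:-C, 2:-C, 3:+C, 4:+C, 5:+C, 6:-C, 7:-C, 8:+B, 9:+C, 10:+C, 11:-C, 12:-C, 13:-C
No rule fires across all 13 points.

none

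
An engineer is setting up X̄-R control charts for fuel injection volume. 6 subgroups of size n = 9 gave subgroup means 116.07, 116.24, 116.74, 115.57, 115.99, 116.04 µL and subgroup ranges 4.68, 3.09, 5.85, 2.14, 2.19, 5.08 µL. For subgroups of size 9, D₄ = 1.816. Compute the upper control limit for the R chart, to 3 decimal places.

6.970

R̄ = (4.68 + 3.09 + 5.85 + 2.14 + 2.19 + 5.08) / 6 = 23.0300 / 6 = 3.8383
UCL_R = D₄·R̄ = 1.816 × 3.8383 = 6.9704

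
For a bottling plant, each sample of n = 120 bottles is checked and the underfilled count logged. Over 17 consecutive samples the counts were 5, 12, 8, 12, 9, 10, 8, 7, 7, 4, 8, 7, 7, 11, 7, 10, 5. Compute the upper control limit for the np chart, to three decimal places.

16.284

p̄ = Σdᵢ / (k·n) = 137 / (17 × 120) = 0.06716
UCL = np̄ + 3·√(np̄(1−p̄)) = 8.0588 + 3 × √(8.0588×0.93284) = 8.0588 + 3 × 2.7418 = 16.2843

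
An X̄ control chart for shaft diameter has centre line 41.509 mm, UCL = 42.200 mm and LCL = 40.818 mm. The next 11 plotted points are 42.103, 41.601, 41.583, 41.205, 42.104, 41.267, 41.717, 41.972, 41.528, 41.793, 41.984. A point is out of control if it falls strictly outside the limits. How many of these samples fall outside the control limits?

All 11 points lie within [40.818, 42.200].

0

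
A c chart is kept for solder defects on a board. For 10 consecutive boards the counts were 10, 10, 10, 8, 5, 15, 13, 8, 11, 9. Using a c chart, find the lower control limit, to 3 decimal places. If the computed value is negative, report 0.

c̄ = (10 + 10 + 10 + 8 + 5 + 15 + 13 + 8 + 11 + 9) / 10 = 99 / 10 = 9.9000
LCL = c̄ − 3√c̄ = 9.9000 − 3 × 3.1464 = 0.4607

0.461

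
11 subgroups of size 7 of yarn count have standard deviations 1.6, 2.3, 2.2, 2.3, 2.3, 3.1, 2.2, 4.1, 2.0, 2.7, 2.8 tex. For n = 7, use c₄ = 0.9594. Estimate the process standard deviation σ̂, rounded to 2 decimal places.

s̄ = (1.6 + 2.3 + 2.2 + 2.3 + 2.3 + 3.1 + 2.2 + 4.1 + 2.0 + 2.7 + 2.8) / 11 = 2.5091
σ̂ = s̄ / c₄ = 2.5091 / 0.9594 = 2.6153

2.62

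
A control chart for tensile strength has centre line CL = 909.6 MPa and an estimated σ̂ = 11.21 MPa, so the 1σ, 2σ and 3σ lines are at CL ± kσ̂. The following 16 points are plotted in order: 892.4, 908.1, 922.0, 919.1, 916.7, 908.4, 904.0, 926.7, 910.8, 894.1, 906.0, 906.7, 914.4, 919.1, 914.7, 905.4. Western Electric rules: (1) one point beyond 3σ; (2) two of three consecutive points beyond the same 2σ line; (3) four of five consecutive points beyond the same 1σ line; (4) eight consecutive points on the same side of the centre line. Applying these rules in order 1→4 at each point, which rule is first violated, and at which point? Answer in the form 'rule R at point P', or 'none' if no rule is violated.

Zone of each point (C = within 1σ̂, B = 1σ̂–2σ̂, A = 2σ̂–3σ̂, * = beyond 3σ̂; sign = side of CL): 1:-B, 2:-C, 3:+B, 4:+C, 5:+C, 6:-C, 7:-C, 8:+B, 9:+C, 10:-B, 11:-C, 12:-C, 13:+C, 14:+C, 15:+C, 16:-C
No rule fires across all 16 points.

none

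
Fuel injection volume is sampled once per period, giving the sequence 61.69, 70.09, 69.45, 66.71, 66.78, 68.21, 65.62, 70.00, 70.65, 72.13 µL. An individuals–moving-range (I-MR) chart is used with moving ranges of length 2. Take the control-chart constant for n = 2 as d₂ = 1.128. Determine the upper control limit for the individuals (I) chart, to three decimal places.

X̄ = (61.69 + 70.09 + 69.45 + 66.71 + 66.78 + 68.21 + 65.62 + 70.00 + 70.65 + 72.13) / 10 = 68.1330
Moving ranges: 8.40, 0.64, 2.74, 0.07, 1.43, 2.59, 4.38, 0.65, 1.48; M̄R̄ = 22.3800 / 9 = 2.4867
UCL = X̄ + 3·M̄R̄/d₂ = 68.1330 + 3 × 2.4867 / 1.128 = 74.7465

74.746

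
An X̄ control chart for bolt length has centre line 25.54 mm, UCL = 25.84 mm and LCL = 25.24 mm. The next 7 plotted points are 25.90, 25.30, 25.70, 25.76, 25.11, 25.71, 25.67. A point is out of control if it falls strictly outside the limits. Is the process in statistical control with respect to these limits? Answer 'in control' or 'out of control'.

out of control

Compare each point to [25.24, 25.84]: sample 1 = 25.90 > UCL; sample 5 = 25.11 < LCL.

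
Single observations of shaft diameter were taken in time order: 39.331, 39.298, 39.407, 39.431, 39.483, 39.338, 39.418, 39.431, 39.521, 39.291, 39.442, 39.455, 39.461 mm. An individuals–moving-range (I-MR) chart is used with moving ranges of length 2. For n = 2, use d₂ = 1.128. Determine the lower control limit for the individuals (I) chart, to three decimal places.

X̄ = (39.331 + 39.298 + 39.407 + 39.431 + 39.483 + 39.338 + 39.418 + 39.431 + 39.521 + 39.291 + 39.442 + 39.455 + 39.461) / 13 = 39.4082
Moving ranges: 0.033, 0.109, 0.024, 0.052, 0.145, 0.080, 0.013, 0.090, 0.230, 0.151, 0.013, 0.006; M̄R̄ = 0.9460 / 12 = 0.0788
LCL = X̄ − 3·M̄R̄/d₂ = 39.4082 − 3 × 0.0788 / 1.128 = 39.1986

39.199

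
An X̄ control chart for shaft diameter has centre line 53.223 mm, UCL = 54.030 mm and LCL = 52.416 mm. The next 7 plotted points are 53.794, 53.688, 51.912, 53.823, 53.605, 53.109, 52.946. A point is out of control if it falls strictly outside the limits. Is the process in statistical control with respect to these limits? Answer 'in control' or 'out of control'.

out of control

Compare each point to [52.416, 54.030]: sample 3 = 51.912 < LCL.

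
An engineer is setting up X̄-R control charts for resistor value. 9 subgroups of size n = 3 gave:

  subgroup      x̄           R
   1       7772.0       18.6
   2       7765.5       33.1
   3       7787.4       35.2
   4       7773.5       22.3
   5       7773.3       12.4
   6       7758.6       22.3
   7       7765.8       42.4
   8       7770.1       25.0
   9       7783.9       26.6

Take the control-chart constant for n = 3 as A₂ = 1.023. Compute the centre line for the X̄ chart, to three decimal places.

7772.233

X̄̄ = (7772.0 + 7765.5 + 7787.4 + 7773.5 + 7773.3 + 7758.6 + 7765.8 + 7770.1 + 7783.9) / 9 = 69950.1000 / 9 = 7772.2333
CL = X̄̄ = 7772.2333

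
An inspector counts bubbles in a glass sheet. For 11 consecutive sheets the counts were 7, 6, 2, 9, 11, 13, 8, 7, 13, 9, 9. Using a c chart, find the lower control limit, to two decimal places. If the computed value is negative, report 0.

c̄ = (7 + 6 + 2 + 9 + 11 + 13 + 8 + 7 + 13 + 9 + 9) / 11 = 94 / 11 = 8.5455
LCL = c̄ − 3√c̄ = 8.5455 − 3 × 2.9233 = -0.2243 → 0 (cannot be negative)

0.00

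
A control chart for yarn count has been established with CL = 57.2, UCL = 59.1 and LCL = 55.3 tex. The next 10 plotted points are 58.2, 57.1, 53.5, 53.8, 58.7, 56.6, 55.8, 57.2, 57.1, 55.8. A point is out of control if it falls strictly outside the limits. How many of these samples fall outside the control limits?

2

Compare each point to [55.3, 59.1]: sample 3 = 53.5 < LCL; sample 4 = 53.8 < LCL.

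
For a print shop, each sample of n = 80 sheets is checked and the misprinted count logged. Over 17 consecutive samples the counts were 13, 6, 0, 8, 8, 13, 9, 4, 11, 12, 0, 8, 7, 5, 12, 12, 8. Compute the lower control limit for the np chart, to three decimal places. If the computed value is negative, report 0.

0.000

p̄ = Σdᵢ / (k·n) = 136 / (17 × 80) = 0.10000
LCL = np̄ − 3·√(np̄(1−p̄)) = 8.0000 − 3 × 2.6833 = -0.0498 → 0 (negative, so LCL = 0)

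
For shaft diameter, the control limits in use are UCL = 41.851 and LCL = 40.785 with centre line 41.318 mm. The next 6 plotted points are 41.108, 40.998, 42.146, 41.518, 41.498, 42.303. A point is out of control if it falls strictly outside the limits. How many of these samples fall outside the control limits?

2

Compare each point to [40.785, 41.851]: sample 3 = 42.146 > UCL; sample 6 = 42.303 > UCL.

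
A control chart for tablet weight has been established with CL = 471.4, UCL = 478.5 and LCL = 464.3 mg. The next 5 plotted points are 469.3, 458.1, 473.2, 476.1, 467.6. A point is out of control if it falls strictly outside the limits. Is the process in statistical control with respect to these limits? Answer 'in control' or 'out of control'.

Compare each point to [464.3, 478.5]: sample 2 = 458.1 < LCL.

out of control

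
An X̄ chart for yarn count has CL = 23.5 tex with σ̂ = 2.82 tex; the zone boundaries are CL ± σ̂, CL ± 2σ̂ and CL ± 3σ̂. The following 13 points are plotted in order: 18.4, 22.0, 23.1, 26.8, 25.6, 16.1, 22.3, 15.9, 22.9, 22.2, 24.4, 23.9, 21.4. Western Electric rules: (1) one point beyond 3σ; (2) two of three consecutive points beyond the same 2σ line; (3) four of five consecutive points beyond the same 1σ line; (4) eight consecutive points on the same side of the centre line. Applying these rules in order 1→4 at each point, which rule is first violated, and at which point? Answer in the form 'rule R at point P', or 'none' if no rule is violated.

rule 2 at point 8

Zone of each point (C = within 1σ̂, B = 1σ̂–2σ̂, A = 2σ̂–3σ̂, * = beyond 3σ̂; sign = side of CL): 1:-B, 2:-C, 3:-C, 4:+B, 5:+C, 6:-A, 7:-C, 8:-A, 9:-C, 10:-C, 11:+C, 12:+C, 13:-C
Rule 2 (two of three consecutive points beyond the same 2σ limit) is satisfied at point 8.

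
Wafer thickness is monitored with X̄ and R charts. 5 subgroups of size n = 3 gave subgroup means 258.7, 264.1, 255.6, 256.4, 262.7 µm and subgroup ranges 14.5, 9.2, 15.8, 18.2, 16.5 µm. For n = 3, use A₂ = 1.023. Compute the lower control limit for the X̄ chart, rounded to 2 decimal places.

X̄̄ = (258.7 + 264.1 + 255.6 + 256.4 + 262.7) / 5 = 1297.5000 / 5 = 259.5000
R̄ = (14.5 + 9.2 + 15.8 + 18.2 + 16.5) / 5 = 74.2000 / 5 = 14.8400
LCL = X̄̄ − A₂·R̄ = 259.5000 − 1.023 × 14.8400 = 244.3187

244.32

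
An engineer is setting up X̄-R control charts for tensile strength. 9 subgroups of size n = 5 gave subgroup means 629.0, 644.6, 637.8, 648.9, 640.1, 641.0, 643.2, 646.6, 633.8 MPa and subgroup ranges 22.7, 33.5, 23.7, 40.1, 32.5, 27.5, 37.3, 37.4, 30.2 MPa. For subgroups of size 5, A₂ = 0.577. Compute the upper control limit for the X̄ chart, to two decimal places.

X̄̄ = (629.0 + 644.6 + 637.8 + 648.9 + 640.1 + 641.0 + 643.2 + 646.6 + 633.8) / 9 = 5765.0000 / 9 = 640.5556
R̄ = (22.7 + 33.5 + 23.7 + 40.1 + 32.5 + 27.5 + 37.3 + 37.4 + 30.2) / 9 = 284.9000 / 9 = 31.6556
UCL = X̄̄ + A₂·R̄ = 640.5556 + 0.577 × 31.6556 = 658.8208

658.82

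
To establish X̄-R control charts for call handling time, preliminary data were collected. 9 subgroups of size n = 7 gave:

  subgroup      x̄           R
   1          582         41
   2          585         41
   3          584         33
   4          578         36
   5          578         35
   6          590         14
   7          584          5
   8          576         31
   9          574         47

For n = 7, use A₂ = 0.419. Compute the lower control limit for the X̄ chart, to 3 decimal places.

568.047

X̄̄ = (582 + 585 + 584 + 578 + 578 + 590 + 584 + 576 + 574) / 9 = 5231.0000 / 9 = 581.2222
R̄ = (41 + 41 + 33 + 36 + 35 + 14 + 5 + 31 + 47) / 9 = 283.0000 / 9 = 31.4444
LCL = X̄̄ − A₂·R̄ = 581.2222 − 0.419 × 31.4444 = 568.0470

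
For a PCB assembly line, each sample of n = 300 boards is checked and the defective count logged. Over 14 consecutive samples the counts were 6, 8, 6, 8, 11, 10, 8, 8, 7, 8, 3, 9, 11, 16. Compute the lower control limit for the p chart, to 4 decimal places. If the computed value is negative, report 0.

p̄ = Σdᵢ / (k·n) = 119 / (14 × 300) = 0.02833
LCL = p̄ − 3·√(p̄(1−p̄)/n) = 0.02833 − 3 × 0.00958 = -0.00041 → 0 (negative, so LCL = 0)

0.0000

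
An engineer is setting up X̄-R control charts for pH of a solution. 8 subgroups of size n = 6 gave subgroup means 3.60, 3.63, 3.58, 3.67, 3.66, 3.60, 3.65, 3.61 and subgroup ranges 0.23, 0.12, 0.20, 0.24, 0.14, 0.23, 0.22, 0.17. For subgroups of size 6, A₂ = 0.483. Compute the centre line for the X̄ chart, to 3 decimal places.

X̄̄ = (3.60 + 3.63 + 3.58 + 3.67 + 3.66 + 3.60 + 3.65 + 3.61) / 8 = 29.0000 / 8 = 3.6250
CL = X̄̄ = 3.6250

3.625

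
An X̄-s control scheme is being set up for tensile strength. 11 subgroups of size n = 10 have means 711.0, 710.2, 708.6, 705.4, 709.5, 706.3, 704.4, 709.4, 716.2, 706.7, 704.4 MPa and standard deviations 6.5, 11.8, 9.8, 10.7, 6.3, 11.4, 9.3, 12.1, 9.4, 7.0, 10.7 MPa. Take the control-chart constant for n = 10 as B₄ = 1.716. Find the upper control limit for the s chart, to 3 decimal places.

s̄ = (6.5 + 11.8 + 9.8 + 10.7 + 6.3 + 11.4 + 9.3 + 12.1 + 9.4 + 7.0 + 10.7) / 11 = 9.5455
UCL_s = B₄·s̄ = 1.716 × 9.5455 = 16.3800

16.380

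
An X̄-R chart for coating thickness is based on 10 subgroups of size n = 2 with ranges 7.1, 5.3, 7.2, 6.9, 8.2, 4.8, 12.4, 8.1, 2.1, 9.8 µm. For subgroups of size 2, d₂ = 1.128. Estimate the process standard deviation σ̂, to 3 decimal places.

6.374

R̄ = (7.1 + 5.3 + 7.2 + 6.9 + 8.2 + 4.8 + 12.4 + 8.1 + 2.1 + 9.8) / 10 = 7.1900
σ̂ = R̄ / d₂ = 7.1900 / 1.128 = 6.3741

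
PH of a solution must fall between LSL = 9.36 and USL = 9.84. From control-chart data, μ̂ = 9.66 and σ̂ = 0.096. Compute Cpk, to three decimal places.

Cpu = (USL − μ̂) / (3σ̂) = (9.84 − 9.66) / (3 × 0.096) = 0.6250; Cpl = (μ̂ − LSL) / (3σ̂) = (9.66 − 9.36) / (3 × 0.096) = 1.0417; Cpk = min(Cpu, Cpl) = 0.6250

0.625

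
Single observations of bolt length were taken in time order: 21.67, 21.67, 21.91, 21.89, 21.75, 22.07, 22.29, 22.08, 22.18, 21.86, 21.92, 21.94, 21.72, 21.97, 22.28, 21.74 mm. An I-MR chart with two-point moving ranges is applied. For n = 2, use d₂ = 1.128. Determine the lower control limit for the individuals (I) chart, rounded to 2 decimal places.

X̄ = (21.67 + 21.67 + 21.91 + 21.89 + 21.75 + 22.07 + 22.29 + 22.08 + 22.18 + 21.86 + 21.92 + 21.94 + 21.72 + 21.97 + 22.28 + 21.74) / 16 = 21.9337
Moving ranges: 0.00, 0.24, 0.02, 0.14, 0.32, 0.22, 0.21, 0.10, 0.32, 0.06, 0.02, 0.22, 0.25, 0.31, 0.54; M̄R̄ = 2.9700 / 15 = 0.1980
LCL = X̄ − 3·M̄R̄/d₂ = 21.9337 − 3 × 0.1980 / 1.128 = 21.4072

21.41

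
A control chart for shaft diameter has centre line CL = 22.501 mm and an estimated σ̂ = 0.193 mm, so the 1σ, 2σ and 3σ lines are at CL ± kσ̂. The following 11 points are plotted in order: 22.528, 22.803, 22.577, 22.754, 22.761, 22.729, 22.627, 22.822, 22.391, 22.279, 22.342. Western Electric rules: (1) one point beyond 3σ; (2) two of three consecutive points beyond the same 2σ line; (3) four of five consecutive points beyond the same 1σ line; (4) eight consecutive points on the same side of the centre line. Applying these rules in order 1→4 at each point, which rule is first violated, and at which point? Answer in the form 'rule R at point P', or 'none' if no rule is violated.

Zone of each point (C = within 1σ̂, B = 1σ̂–2σ̂, A = 2σ̂–3σ̂, * = beyond 3σ̂; sign = side of CL): 1:+C, 2:+B, 3:+C, 4:+B, 5:+B, 6:+B, 7:+C, 8:+B, 9:-C, 10:-B, 11:-C
Rule 3 (four of five consecutive points beyond the same 1σ limit) is satisfied at point 6.

rule 3 at point 6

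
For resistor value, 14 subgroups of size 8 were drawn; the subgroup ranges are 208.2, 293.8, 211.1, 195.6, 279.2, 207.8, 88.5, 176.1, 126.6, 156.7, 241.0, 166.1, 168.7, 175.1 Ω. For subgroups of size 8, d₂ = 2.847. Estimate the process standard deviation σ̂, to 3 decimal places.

67.602

R̄ = (208.2 + 293.8 + 211.1 + 195.6 + 279.2 + 207.8 + 88.5 + 176.1 + 126.6 + 156.7 + 241.0 + 166.1 + 168.7 + 175.1) / 14 = 192.4643
σ̂ = R̄ / d₂ = 192.4643 / 2.847 = 67.6025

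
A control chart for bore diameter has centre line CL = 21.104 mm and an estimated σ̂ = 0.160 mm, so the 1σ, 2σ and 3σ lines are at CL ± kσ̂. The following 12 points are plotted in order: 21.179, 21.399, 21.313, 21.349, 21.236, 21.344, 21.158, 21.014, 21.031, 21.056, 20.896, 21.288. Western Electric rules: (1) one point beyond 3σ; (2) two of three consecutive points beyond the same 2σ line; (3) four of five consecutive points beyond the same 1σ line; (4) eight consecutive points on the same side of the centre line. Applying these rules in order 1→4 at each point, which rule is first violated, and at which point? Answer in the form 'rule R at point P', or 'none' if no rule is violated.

Zone of each point (C = within 1σ̂, B = 1σ̂–2σ̂, A = 2σ̂–3σ̂, * = beyond 3σ̂; sign = side of CL): 1:+C, 2:+B, 3:+B, 4:+B, 5:+C, 6:+B, 7:+C, 8:-C, 9:-C, 10:-C, 11:-B, 12:+B
Rule 3 (four of five consecutive points beyond the same 1σ limit) is satisfied at point 6.

rule 3 at point 6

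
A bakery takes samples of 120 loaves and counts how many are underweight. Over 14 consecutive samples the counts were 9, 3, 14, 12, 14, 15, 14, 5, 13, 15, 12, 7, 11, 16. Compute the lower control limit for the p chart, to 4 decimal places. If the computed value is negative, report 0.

p̄ = Σdᵢ / (k·n) = 160 / (14 × 120) = 0.09524
LCL = p̄ − 3·√(p̄(1−p̄)/n) = 0.09524 − 3 × 0.02680 = 0.01485

0.0148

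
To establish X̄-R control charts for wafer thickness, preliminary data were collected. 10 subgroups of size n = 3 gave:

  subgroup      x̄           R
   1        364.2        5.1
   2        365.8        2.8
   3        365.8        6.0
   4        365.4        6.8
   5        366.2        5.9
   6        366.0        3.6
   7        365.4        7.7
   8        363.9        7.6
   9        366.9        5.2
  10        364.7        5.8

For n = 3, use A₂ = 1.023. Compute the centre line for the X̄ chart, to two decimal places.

365.43

X̄̄ = (364.2 + 365.8 + 365.8 + 365.4 + 366.2 + 366.0 + 365.4 + 363.9 + 366.9 + 364.7) / 10 = 3654.3000 / 10 = 365.4300
CL = X̄̄ = 365.4300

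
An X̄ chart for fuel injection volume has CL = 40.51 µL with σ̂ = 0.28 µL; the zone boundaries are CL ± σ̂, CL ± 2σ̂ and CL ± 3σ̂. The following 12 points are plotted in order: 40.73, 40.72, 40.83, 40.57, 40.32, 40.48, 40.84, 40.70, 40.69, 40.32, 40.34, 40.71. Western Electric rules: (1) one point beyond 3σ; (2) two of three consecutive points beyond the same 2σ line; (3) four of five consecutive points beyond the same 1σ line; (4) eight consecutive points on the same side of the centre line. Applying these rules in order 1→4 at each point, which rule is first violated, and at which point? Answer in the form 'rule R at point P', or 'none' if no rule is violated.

none

Zone of each point (C = within 1σ̂, B = 1σ̂–2σ̂, A = 2σ̂–3σ̂, * = beyond 3σ̂; sign = side of CL): 1:+C, 2:+C, 3:+B, 4:+C, 5:-C, 6:-C, 7:+B, 8:+C, 9:+C, 10:-C, 11:-C, 12:+C
No rule fires across all 12 points.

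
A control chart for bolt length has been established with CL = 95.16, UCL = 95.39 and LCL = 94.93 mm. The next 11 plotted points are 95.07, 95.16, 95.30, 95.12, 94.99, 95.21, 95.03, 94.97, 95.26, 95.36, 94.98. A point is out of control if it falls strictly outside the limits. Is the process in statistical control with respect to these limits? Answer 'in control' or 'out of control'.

All 11 points lie within [94.93, 95.39].

in control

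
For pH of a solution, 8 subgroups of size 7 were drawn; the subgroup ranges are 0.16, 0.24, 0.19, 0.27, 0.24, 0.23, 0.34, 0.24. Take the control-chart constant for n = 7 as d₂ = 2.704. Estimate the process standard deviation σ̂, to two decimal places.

0.09

R̄ = (0.16 + 0.24 + 0.19 + 0.27 + 0.24 + 0.23 + 0.34 + 0.24) / 8 = 0.2388
σ̂ = R̄ / d₂ = 0.2388 / 2.704 = 0.0883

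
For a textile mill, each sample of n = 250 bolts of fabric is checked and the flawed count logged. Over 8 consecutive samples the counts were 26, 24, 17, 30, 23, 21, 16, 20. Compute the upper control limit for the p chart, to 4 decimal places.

0.1424

p̄ = Σdᵢ / (k·n) = 177 / (8 × 250) = 0.08850
UCL = p̄ + 3·√(p̄(1−p̄)/n) = 0.08850 + 3 × √(0.08850×0.91150/250) = 0.08850 + 3 × 0.01796 = 0.14239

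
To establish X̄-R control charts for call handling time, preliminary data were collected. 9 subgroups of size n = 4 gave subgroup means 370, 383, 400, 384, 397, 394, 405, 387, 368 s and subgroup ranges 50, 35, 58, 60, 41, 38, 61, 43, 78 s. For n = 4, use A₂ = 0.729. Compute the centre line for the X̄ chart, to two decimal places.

387.56

X̄̄ = (370 + 383 + 400 + 384 + 397 + 394 + 405 + 387 + 368) / 9 = 3488.0000 / 9 = 387.5556
CL = X̄̄ = 387.5556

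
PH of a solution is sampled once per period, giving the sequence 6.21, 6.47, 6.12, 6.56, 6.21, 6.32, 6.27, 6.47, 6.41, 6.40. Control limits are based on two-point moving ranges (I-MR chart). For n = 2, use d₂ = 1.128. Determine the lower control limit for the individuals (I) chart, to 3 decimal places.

X̄ = (6.21 + 6.47 + 6.12 + 6.56 + 6.21 + 6.32 + 6.27 + 6.47 + 6.41 + 6.40) / 10 = 6.3440
Moving ranges: 0.26, 0.35, 0.44, 0.35, 0.11, 0.05, 0.20, 0.06, 0.01; M̄R̄ = 1.8300 / 9 = 0.2033
LCL = X̄ − 3·M̄R̄/d₂ = 6.3440 − 3 × 0.2033 / 1.128 = 5.8032

5.803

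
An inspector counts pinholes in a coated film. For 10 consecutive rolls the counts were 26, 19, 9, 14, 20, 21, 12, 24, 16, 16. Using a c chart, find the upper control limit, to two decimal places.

c̄ = (26 + 19 + 9 + 14 + 20 + 21 + 12 + 24 + 16 + 16) / 10 = 177 / 10 = 17.7000
UCL = c̄ + 3√c̄ = 17.7000 + 3 × √17.7000 = 17.7000 + 3 × 4.2071 = 30.3214

30.32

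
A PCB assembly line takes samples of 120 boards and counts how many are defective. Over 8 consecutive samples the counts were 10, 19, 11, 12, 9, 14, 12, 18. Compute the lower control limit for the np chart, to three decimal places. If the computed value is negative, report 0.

2.868

p̄ = Σdᵢ / (k·n) = 105 / (8 × 120) = 0.10938
LCL = np̄ − 3·√(np̄(1−p̄)) = 13.1250 − 3 × 3.4190 = 2.8680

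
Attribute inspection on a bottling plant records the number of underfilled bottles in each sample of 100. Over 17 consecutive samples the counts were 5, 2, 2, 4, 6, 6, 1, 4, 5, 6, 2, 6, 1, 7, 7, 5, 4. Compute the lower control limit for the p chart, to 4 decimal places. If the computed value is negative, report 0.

p̄ = Σdᵢ / (k·n) = 73 / (17 × 100) = 0.04294
LCL = p̄ − 3·√(p̄(1−p̄)/n) = 0.04294 − 3 × 0.02027 = -0.01788 → 0 (negative, so LCL = 0)

0.0000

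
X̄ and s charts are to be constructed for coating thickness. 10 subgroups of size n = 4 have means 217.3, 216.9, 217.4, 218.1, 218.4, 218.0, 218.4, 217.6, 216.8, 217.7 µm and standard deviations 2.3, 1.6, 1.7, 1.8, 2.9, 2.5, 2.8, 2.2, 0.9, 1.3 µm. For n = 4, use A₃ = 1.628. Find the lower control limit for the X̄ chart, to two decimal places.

X̄̄ = (217.3 + 216.9 + 217.4 + 218.1 + 218.4 + 218.0 + 218.4 + 217.6 + 216.8 + 217.7) / 10 = 217.6600
s̄ = (2.3 + 1.6 + 1.7 + 1.8 + 2.9 + 2.5 + 2.8 + 2.2 + 0.9 + 1.3) / 10 = 2.0000
LCL = X̄̄ − A₃·s̄ = 217.6600 − 1.628 × 2.0000 = 214.4040

214.40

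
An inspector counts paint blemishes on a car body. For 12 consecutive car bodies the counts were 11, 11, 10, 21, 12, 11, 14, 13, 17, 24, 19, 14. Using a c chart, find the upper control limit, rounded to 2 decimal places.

c̄ = (11 + 11 + 10 + 21 + 12 + 11 + 14 + 13 + 17 + 24 + 19 + 14) / 12 = 177 / 12 = 14.7500
UCL = c̄ + 3√c̄ = 14.7500 + 3 × √14.7500 = 14.7500 + 3 × 3.8406 = 26.2717

26.27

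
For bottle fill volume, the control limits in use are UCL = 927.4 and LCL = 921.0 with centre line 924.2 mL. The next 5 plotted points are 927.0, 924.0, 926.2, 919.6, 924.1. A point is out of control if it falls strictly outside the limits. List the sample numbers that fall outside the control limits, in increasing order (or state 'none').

4

Compare each point to [921.0, 927.4]: sample 4 = 919.6 < LCL.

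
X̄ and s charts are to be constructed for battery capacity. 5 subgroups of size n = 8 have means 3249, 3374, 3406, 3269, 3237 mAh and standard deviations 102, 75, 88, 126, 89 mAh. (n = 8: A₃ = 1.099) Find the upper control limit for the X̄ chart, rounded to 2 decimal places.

X̄̄ = (3249 + 3374 + 3406 + 3269 + 3237) / 5 = 3307.0000
s̄ = (102 + 75 + 88 + 126 + 89) / 5 = 96.0000
UCL = X̄̄ + A₃·s̄ = 3307.0000 + 1.099 × 96.0000 = 3412.5040

3412.50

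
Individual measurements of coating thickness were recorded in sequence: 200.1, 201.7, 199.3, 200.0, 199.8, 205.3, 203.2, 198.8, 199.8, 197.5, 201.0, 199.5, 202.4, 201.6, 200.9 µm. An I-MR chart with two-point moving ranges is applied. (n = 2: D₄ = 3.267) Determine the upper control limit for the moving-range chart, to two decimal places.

6.91

Moving ranges: 1.6, 2.4, 0.7, 0.2, 5.5, 2.1, 4.4, 1.0, 2.3, 3.5, 1.5, 2.9, 0.8, 0.7; M̄R̄ = 29.6000 / 14 = 2.1143
UCL_MR = D₄·M̄R̄ = 3.267 × 2.1143 = 6.9074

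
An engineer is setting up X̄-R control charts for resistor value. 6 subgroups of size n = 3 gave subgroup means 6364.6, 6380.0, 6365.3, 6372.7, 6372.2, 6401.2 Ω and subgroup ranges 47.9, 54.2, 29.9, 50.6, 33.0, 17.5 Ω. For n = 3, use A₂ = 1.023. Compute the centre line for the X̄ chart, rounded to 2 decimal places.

X̄̄ = (6364.6 + 6380.0 + 6365.3 + 6372.7 + 6372.2 + 6401.2) / 6 = 38256.0000 / 6 = 6376.0000
CL = X̄̄ = 6376.0000

6376.00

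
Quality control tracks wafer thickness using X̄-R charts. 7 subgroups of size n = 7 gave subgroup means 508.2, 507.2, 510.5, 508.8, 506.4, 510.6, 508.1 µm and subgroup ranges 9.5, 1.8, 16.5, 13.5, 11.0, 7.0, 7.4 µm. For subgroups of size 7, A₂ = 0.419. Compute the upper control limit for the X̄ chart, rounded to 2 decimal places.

X̄̄ = (508.2 + 507.2 + 510.5 + 508.8 + 506.4 + 510.6 + 508.1) / 7 = 3559.8000 / 7 = 508.5429
R̄ = (9.5 + 1.8 + 16.5 + 13.5 + 11.0 + 7.0 + 7.4) / 7 = 66.7000 / 7 = 9.5286
UCL = X̄̄ + A₂·R̄ = 508.5429 + 0.419 × 9.5286 = 512.5353

512.54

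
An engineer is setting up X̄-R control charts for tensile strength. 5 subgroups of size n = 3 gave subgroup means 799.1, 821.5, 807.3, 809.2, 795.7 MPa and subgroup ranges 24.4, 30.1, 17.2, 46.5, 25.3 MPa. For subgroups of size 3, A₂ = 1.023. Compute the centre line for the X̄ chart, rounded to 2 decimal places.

X̄̄ = (799.1 + 821.5 + 807.3 + 809.2 + 795.7) / 5 = 4032.8000 / 5 = 806.5600
CL = X̄̄ = 806.5600

806.56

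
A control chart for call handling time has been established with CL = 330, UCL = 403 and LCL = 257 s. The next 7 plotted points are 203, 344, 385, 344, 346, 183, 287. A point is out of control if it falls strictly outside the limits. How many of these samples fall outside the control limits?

2

Compare each point to [257, 403]: sample 1 = 203 < LCL; sample 6 = 183 < LCL.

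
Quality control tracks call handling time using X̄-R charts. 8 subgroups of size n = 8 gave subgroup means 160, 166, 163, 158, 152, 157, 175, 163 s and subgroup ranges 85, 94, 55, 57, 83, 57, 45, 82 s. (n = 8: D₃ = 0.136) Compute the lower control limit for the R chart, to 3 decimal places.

R̄ = (85 + 94 + 55 + 57 + 83 + 57 + 45 + 82) / 8 = 558.0000 / 8 = 69.7500
LCL_R = D₃·R̄ = 0.136 × 69.7500 = 9.4860

9.486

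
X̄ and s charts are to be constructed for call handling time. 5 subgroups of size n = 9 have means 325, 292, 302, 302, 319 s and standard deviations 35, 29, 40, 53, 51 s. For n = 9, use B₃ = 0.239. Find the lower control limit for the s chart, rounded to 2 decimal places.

s̄ = (35 + 29 + 40 + 53 + 51) / 5 = 41.6000
LCL_s = B₃·s̄ = 0.239 × 41.6000 = 9.9424

9.94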